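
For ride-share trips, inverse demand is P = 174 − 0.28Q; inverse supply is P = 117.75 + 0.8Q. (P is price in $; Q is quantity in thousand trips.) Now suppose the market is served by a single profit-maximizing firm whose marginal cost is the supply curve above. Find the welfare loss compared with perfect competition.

Competitive equilibrium: 174 − 0.28Q = 117.75 + 0.8Q → Q* = 52.0833, P* = 159.4167.
Marginal revenue: MR = 174 − 0.56Q. Set MR = MC: 174 − 0.56Q = 117.75 + 0.8Q → Q_m = 41.3603.
Price P_m = 174 − 0.28·41.3603 = 162.4191; MC(Q_m) = 117.75 + 0.8·41.3603 = 150.8382.
Competitive Q* = 52.0833, so ΔQ = 10.723; wedge = 162.4191 − 150.8382 = 11.5809.
Deadweight loss = ½ × 10.723 × 11.5809 = $62.09 thousand.

$62.09 thousand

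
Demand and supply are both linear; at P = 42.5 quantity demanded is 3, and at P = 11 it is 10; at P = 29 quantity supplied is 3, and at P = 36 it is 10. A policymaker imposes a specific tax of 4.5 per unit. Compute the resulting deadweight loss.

1.84

Demand slope = (11 − 42.5)/(10 − 3) = −4.5, so P = 56 − 4.5Q.
Supply slope = (36 − 29)/(10 − 3) = 1, so P = 26 + Q.
Competitive equilibrium: 56 − 4.5Q = 26 + Q → Q* = 5.4545, P* = 31.4545.
With the tax, the buyer price exceeds the seller price by 4.5: (56 − 4.5Q) − (26 + Q) = 4.5 → Q' = 4.6364.
ΔQ = 5.4545 − 4.6364 = 0.8181; the wedge equals the tax, 4.5.
Welfare loss = ½ × 0.8181 × 4.5 = 1.84.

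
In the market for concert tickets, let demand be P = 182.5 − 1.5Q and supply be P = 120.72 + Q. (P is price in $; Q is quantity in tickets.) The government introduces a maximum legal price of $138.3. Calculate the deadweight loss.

Competitive equilibrium: 182.5 − 1.5Q = 120.72 + Q → Q* = 24.712, P* = 145.432.
At the ceiling P = 138.3, quantity supplied = (138.3 − 120.72)/1 = 17.58.
Willingness to pay at Q' = 17.58: 182.5 − 1.5·17.58 = 156.13.
ΔQ = 24.712 − 17.58 = 7.132; wedge = 156.13 − 138.3 = 17.83.
Deadweight loss = ½ × 7.132 × 17.83 = $63.58.

$63.58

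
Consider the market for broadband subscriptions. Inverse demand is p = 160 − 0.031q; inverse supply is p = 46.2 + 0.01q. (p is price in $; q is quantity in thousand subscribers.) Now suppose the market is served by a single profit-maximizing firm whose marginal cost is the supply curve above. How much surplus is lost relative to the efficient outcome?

$29277.17 thousand

Competitive equilibrium: 160 − 0.031q = 46.2 + 0.01q → q* = 2775.60976, p* = 73.9561.
Marginal revenue: MR = 160 − 0.062q. Set MR = MC: 160 − 0.062q = 46.2 + 0.01q → q_m = 1580.55556.
Price p_m = 160 − 0.031·1580.55556 = 111.00278; MC(q_m) = 46.2 + 0.01·1580.55556 = 62.00556.
Competitive q* = 2775.60976, so Δq = 1195.0542; wedge = 111.00278 − 62.00556 = 48.99722.
Welfare loss = ½ × 1195.0542 × 48.99722 = $29277.17 thousand.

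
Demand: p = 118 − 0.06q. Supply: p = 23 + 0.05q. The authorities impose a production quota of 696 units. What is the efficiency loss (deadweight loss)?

1545.61

Competitive equilibrium: 118 − 0.06q = 23 + 0.05q → q* = 863.6364, p* = 66.1818.
At q = 696: demand price = 118 − 0.06·696 = 76.24; supply price = 23 + 0.05·696 = 57.8.
Δq = 863.6364 − 696 = 167.6364; wedge = 76.24 − 57.8 = 18.44.
Deadweight loss = ½ × 167.6364 × 18.44 = 1545.61.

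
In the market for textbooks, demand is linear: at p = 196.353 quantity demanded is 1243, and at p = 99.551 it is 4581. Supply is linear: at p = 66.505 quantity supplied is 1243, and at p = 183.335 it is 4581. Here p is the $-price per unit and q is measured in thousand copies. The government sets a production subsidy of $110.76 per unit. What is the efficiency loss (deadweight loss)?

Demand slope = (99.551 − 196.353)/(4581 − 1243) = −0.029, so p = 232.4 − 0.029q.
Supply slope = (183.335 − 66.505)/(4581 − 1243) = 0.035, so p = 23 + 0.035q.
Competitive equilibrium: 232.4 − 0.029q = 23 + 0.035q → q* = 3271.875, p* = 137.5156.
The subsidy lowers effective supply by 110.76: p = 0.035q − 87.76.
New quantity: 232.4 − 0.029q = 0.035q − 87.76 → q' = 5002.5.
Overproduction Δq = 5002.5 − 3271.875 = 1730.625; wedge = subsidy = 110.76.
Welfare loss = ½ × 1730.625 × 110.76 = $95842.01 thousand.

$95842.01 thousand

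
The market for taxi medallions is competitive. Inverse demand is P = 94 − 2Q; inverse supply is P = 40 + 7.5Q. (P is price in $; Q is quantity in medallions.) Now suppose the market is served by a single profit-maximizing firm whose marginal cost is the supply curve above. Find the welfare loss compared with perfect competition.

Competitive equilibrium: 94 − 2Q = 40 + 7.5Q → Q* = 5.6842, P* = 82.6316.
Marginal revenue: MR = 94 − 4Q. Set MR = MC: 94 − 4Q = 40 + 7.5Q → Q_m = 4.6957.
Price P_m = 94 − 2·4.6957 = 84.6086; MC(Q_m) = 40 + 7.5·4.6957 = 75.2178.
Competitive Q* = 5.6842, so ΔQ = 0.9885; wedge = 84.6086 − 75.2178 = 9.3908.
The triangle = ½ × 0.9885 × 9.3908 = $4.64.

$4.64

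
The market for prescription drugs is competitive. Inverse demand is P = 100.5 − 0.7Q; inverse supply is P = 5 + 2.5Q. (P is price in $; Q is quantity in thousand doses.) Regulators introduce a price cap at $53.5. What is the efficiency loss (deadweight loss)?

$174.52 thousand

Competitive equilibrium: 100.5 − 0.7Q = 5 + 2.5Q → Q* = 29.8438, P* = 79.6094.
At the ceiling P = 53.5, quantity supplied = (53.5 − 5)/2.5 = 19.4.
Willingness to pay at Q' = 19.4: 100.5 − 0.7·19.4 = 86.92.
ΔQ = 29.8438 − 19.4 = 10.4438; wedge = 86.92 − 53.5 = 33.42.
DWL = ½ × 10.4438 × 33.42 = $174.52 thousand.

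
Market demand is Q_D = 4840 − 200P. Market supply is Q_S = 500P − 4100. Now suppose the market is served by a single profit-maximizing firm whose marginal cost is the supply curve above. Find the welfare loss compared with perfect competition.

3174.60

In inverse form: demand P = 24.2 − 0.005Q, supply P = 8.2 + 0.002Q.
Competitive equilibrium: 24.2 − 0.005Q = 8.2 + 0.002Q → Q* = 2285.71429, P* = 12.77143.
Marginal revenue: MR = 24.2 − 0.01Q. Set MR = MC: 24.2 − 0.01Q = 8.2 + 0.002Q → Q_m = 1333.33333.
Price P_m = 24.2 − 0.005·1333.33333 = 17.53333; MC(Q_m) = 8.2 + 0.002·1333.33333 = 10.86667.
Competitive Q* = 2285.71429, so ΔQ = 952.38096; wedge = 17.53333 − 10.86667 = 6.66666.
Deadweight loss = ½ × 952.38096 × 6.66666 = 3174.60.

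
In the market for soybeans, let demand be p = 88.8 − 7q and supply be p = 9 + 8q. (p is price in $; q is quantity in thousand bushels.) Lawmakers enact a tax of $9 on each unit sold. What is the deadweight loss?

$2.70 thousand

Competitive equilibrium: 88.8 − 7q = 9 + 8q → q* = 5.32, p* = 51.56.
With the tax, the buyer price exceeds the seller price by 9: (88.8 − 7q) − (9 + 8q) = 9 → q' = 4.72.
Δq = 5.32 − 4.72 = 0.6; the wedge equals the tax, 9.
Welfare loss = ½ × 0.6 × 9 = $2.70 thousand.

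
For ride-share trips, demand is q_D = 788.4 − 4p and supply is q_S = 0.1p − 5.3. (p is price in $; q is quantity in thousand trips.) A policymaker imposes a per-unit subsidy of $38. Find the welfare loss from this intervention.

In inverse form: demand p = 197.1 − 0.25q, supply p = 53 + 10q.
Competitive equilibrium: 197.1 − 0.25q = 53 + 10q → q* = 14.0585, p* = 193.5854.
The subsidy lowers effective supply by 38: p = 15 + 10q.
New quantity: 197.1 − 0.25q = 15 + 10q → q' = 17.7659.
Overproduction Δq = 17.7659 − 14.0585 = 3.7074; wedge = subsidy = 38.
DWL = ½ × 3.7074 × 38 = $70.44 thousand.

$70.44 thousand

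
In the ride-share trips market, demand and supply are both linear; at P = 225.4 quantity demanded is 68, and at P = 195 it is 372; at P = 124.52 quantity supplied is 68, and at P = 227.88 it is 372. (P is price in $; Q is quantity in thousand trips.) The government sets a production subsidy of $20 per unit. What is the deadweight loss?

Demand slope = (195 − 225.4)/(372 − 68) = −0.1, so P = 232.2 − 0.1Q.
Supply slope = (227.88 − 124.52)/(372 − 68) = 0.34, so P = 101.4 + 0.34Q.
Competitive equilibrium: 232.2 − 0.1Q = 101.4 + 0.34Q → Q* = 297.2727, P* = 202.4727.
The subsidy lowers effective supply by 20: P = 81.4 + 0.34Q.
New quantity: 232.2 − 0.1Q = 81.4 + 0.34Q → Q' = 342.7273.
Overproduction ΔQ = 342.7273 − 297.2727 = 45.4546; wedge = subsidy = 20.
DWL = ½ × 45.4546 × 20 = $454.55 thousand.

$454.55 thousand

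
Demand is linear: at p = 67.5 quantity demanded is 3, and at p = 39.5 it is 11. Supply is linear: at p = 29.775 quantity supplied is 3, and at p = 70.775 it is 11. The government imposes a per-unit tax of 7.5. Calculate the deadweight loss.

Demand slope = (39.5 − 67.5)/(11 − 3) = −3.5, so p = 78 − 3.5q.
Supply slope = (70.775 − 29.775)/(11 − 3) = 5.125, so p = 14.4 + 5.125q.
Competitive equilibrium: 78 − 3.5q = 14.4 + 5.125q → q* = 7.3739, p* = 52.1913.
With the tax, the buyer price exceeds the seller price by 7.5: (78 − 3.5q) − (14.4 + 5.125q) = 7.5 → q' = 6.5043.
Δq = 7.3739 − 6.5043 = 0.8696; the wedge equals the tax, 7.5.
Deadweight loss = ½ × 0.8696 × 7.5 = 3.26.

3.26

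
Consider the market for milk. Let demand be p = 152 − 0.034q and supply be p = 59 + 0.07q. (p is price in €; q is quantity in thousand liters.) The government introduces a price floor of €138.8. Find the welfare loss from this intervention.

Competitive equilibrium: 152 − 0.034q = 59 + 0.07q → q* = 894.2308, p* = 121.5962.
At the floor p = 138.8, quantity demanded = (152 − 138.8)/0.034 = 388.2353.
Sellers' marginal cost at q' = 388.2353: 59 + 0.07·388.2353 = 86.1765.
Δq = 894.2308 − 388.2353 = 505.9955; wedge = 138.8 − 86.1765 = 52.6235.
Deadweight loss = ½ × 505.9955 × 52.6235 = €13313.63 thousand.

€13313.63 thousand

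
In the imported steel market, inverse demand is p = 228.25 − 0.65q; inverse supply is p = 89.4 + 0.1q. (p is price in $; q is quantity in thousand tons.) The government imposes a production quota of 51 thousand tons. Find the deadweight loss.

Competitive equilibrium: 228.25 − 0.65q = 89.4 + 0.1q → q* = 185.13333, p* = 107.91333.
At q = 51: demand price = 228.25 − 0.65·51 = 195.1; supply price = 89.4 + 0.1·51 = 94.5.
Δq = 185.13333 − 51 = 134.13333; wedge = 195.1 − 94.5 = 100.6.
Deadweight loss = ½ × 134.13333 × 100.6 = $6746.91 thousand.

$6746.91 thousand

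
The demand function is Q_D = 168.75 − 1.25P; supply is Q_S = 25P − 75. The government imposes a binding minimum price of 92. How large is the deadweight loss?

In inverse form: demand P = 135 − 0.8Q, supply P = 3 + 0.04Q.
Competitive equilibrium: 135 − 0.8Q = 3 + 0.04Q → Q* = 157.14286, P* = 9.28571.
At the floor P = 92, quantity demanded = (135 − 92)/0.8 = 53.75.
Sellers' marginal cost at Q' = 53.75: 3 + 0.04·53.75 = 5.15.
ΔQ = 157.14286 − 53.75 = 103.39286; wedge = 92 − 5.15 = 86.85.
Deadweight loss = ½ × 103.39286 × 86.85 = 4489.83.

4489.83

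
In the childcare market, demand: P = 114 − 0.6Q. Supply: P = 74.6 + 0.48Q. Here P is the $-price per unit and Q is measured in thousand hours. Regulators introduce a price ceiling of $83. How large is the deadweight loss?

Competitive equilibrium: 114 − 0.6Q = 74.6 + 0.48Q → Q* = 36.4815, P* = 92.1111.
At the ceiling P = 83, quantity supplied = (83 − 74.6)/0.48 = 17.5.
Willingness to pay at Q' = 17.5: 114 − 0.6·17.5 = 103.5.
ΔQ = 36.4815 − 17.5 = 18.9815; wedge = 103.5 − 83 = 20.5.
Welfare loss = ½ × 18.9815 × 20.5 = $194.56 thousand.

$194.56 thousand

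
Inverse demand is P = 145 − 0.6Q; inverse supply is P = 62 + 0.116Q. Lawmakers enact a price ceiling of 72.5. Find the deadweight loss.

231.05

Competitive equilibrium: 145 − 0.6Q = 62 + 0.116Q → Q* = 115.9218, P* = 75.4469.
At the ceiling P = 72.5, quantity supplied = (72.5 − 62)/0.116 = 90.5172.
Willingness to pay at Q' = 90.5172: 145 − 0.6·90.5172 = 90.6897.
ΔQ = 115.9218 − 90.5172 = 25.4046; wedge = 90.6897 − 72.5 = 18.1897.
Welfare loss = ½ × 25.4046 × 18.1897 = 231.05.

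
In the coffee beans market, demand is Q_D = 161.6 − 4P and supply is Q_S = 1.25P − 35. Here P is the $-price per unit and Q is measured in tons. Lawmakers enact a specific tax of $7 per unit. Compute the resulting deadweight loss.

$23.33

In inverse form: demand P = 40.4 − 0.25Q, supply P = 28 + 0.8Q.
Competitive equilibrium: 40.4 − 0.25Q = 28 + 0.8Q → Q* = 11.8095, P* = 37.4476.
With the tax, the buyer price exceeds the seller price by 7: (40.4 − 0.25Q) − (28 + 0.8Q) = 7 → Q' = 5.1429.
ΔQ = 11.8095 − 5.1429 = 6.6666; the wedge equals the tax, 7.
The triangle = ½ × 6.6666 × 7 = $23.33.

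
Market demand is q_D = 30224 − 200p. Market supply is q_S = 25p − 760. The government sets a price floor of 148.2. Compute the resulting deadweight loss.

99099.04

In inverse form: demand p = 151.12 − 0.005q, supply p = 30.4 + 0.04q.
Competitive equilibrium: 151.12 − 0.005q = 30.4 + 0.04q → q* = 2682.6667, p* = 137.7067.
At the floor p = 148.2, quantity demanded = (151.12 − 148.2)/0.005 = 584.
Sellers' marginal cost at q' = 584: 30.4 + 0.04·584 = 53.76.
Δq = 2682.6667 − 584 = 2098.6667; wedge = 148.2 − 53.76 = 94.44.
Welfare loss = ½ × 2098.6667 × 94.44 = 99099.04.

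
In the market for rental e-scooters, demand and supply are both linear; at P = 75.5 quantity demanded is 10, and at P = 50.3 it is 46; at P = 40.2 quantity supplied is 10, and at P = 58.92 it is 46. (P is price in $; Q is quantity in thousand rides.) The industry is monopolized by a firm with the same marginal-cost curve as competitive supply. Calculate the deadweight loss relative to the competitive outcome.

$122.91 thousand

Demand slope = (50.3 − 75.5)/(46 − 10) = −0.7, so P = 82.5 − 0.7Q.
Supply slope = (58.92 − 40.2)/(46 − 10) = 0.52, so P = 35 + 0.52Q.
Competitive equilibrium: 82.5 − 0.7Q = 35 + 0.52Q → Q* = 38.9344, P* = 55.2459.
Marginal revenue: MR = 82.5 − 1.4Q. Set MR = MC: 82.5 − 1.4Q = 35 + 0.52Q → Q_m = 24.7396.
Price P_m = 82.5 − 0.7·24.7396 = 65.1823; MC(Q_m) = 35 + 0.52·24.7396 = 47.8646.
Competitive Q* = 38.9344, so ΔQ = 14.1948; wedge = 65.1823 − 47.8646 = 17.3177.
DWL = ½ × 14.1948 × 17.3177 = $122.91 thousand.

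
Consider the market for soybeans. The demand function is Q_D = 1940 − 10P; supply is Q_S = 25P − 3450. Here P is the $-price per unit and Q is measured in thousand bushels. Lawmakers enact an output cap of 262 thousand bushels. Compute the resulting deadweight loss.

$1333.08 thousand

In inverse form: demand P = 194 − 0.1Q, supply P = 138 + 0.04Q.
Competitive equilibrium: 194 − 0.1Q = 138 + 0.04Q → Q* = 400, P* = 154.
At Q = 262: demand price = 194 − 0.1·262 = 167.8; supply price = 138 + 0.04·262 = 148.48.
ΔQ = 400 − 262 = 138; wedge = 167.8 − 148.48 = 19.32.
Deadweight loss = ½ × 138 × 19.32 = $1333.08 thousand.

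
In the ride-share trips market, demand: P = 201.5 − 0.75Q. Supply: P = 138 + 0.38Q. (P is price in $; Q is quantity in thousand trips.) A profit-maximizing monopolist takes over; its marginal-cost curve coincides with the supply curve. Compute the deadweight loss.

$283.95 thousand

Competitive equilibrium: 201.5 − 0.75Q = 138 + 0.38Q → Q* = 56.1947, P* = 159.354.
Marginal revenue: MR = 201.5 − 1.5Q. Set MR = MC: 201.5 − 1.5Q = 138 + 0.38Q → Q_m = 33.7766.
Price P_m = 201.5 − 0.75·33.7766 = 176.1676; MC(Q_m) = 138 + 0.38·33.7766 = 150.8351.
Competitive Q* = 56.1947, so ΔQ = 22.4181; wedge = 176.1676 − 150.8351 = 25.3325.
The triangle = ½ × 22.4181 × 25.3325 = $283.95 thousand.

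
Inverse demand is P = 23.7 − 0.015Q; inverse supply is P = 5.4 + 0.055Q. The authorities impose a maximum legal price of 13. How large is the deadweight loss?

531.64

Competitive equilibrium: 23.7 − 0.015Q = 5.4 + 0.055Q → Q* = 261.4286, P* = 19.7786.
At the ceiling P = 13, quantity supplied = (13 − 5.4)/0.055 = 138.1818.
Willingness to pay at Q' = 138.1818: 23.7 − 0.015·138.1818 = 21.6273.
ΔQ = 261.4286 − 138.1818 = 123.2468; wedge = 21.6273 − 13 = 8.6273.
The triangle = ½ × 123.2468 × 8.6273 = 531.64.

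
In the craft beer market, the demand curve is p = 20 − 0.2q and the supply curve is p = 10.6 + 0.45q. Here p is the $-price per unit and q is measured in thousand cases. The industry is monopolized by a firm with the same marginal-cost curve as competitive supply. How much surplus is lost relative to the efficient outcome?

$3.76 thousand

Competitive equilibrium: 20 − 0.2q = 10.6 + 0.45q → q* = 14.4615, p* = 17.1077.
Marginal revenue: MR = 20 − 0.4q. Set MR = MC: 20 − 0.4q = 10.6 + 0.45q → q_m = 11.0588.
Price p_m = 20 − 0.2·11.0588 = 17.7882; MC(q_m) = 10.6 + 0.45·11.0588 = 15.5765.
Competitive q* = 14.4615, so Δq = 3.4027; wedge = 17.7882 − 15.5765 = 2.2117.
The triangle = ½ × 3.4027 × 2.2117 = $3.76 thousand.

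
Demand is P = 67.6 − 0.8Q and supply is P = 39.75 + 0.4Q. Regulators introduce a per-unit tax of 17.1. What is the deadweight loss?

121.84

Competitive equilibrium: 67.6 − 0.8Q = 39.75 + 0.4Q → Q* = 23.2083, P* = 49.0333.
With the tax, the buyer price exceeds the seller price by 17.1: (67.6 − 0.8Q) − (39.75 + 0.4Q) = 17.1 → Q' = 8.9583.
ΔQ = 23.2083 − 8.9583 = 14.25; the wedge equals the tax, 17.1.
Deadweight loss = ½ × 14.25 × 17.1 = 121.84.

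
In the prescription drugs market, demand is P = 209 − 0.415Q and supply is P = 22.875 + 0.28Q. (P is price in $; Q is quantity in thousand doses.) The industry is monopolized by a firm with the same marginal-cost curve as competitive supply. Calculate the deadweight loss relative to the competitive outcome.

$3483.73 thousand

Competitive equilibrium: 209 − 0.415Q = 22.875 + 0.28Q → Q* = 267.8058, P* = 97.8606.
Marginal revenue: MR = 209 − 0.83Q. Set MR = MC: 209 − 0.83Q = 22.875 + 0.28Q → Q_m = 167.6802.
Price P_m = 209 − 0.415·167.6802 = 139.4127; MC(Q_m) = 22.875 + 0.28·167.6802 = 69.8255.
Competitive Q* = 267.8058, so ΔQ = 100.1256; wedge = 139.4127 − 69.8255 = 69.5872.
Welfare loss = ½ × 100.1256 × 69.5872 = $3483.73 thousand.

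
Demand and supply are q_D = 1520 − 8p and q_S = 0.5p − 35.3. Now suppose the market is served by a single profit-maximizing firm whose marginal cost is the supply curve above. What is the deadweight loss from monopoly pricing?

10.35

In inverse form: demand p = 190 − 0.125q, supply p = 70.6 + 2q.
Competitive equilibrium: 190 − 0.125q = 70.6 + 2q → q* = 56.1882, p* = 182.9765.
Marginal revenue: MR = 190 − 0.25q. Set MR = MC: 190 − 0.25q = 70.6 + 2q → q_m = 53.0667.
Price p_m = 190 − 0.125·53.0667 = 183.3667; MC(q_m) = 70.6 + 2·53.0667 = 176.7334.
Competitive q* = 56.1882, so Δq = 3.1215; wedge = 183.3667 − 176.7334 = 6.6333.
The triangle = ½ × 3.1215 × 6.6333 = 10.35.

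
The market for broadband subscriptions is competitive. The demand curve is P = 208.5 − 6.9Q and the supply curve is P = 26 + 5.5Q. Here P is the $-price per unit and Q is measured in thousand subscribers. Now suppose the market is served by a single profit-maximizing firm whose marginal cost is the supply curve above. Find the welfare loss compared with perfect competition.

Competitive equilibrium: 208.5 − 6.9Q = 26 + 5.5Q → Q* = 14.71774, P* = 106.94758.
Marginal revenue: MR = 208.5 − 13.8Q. Set MR = MC: 208.5 − 13.8Q = 26 + 5.5Q → Q_m = 9.45596.
Price P_m = 208.5 − 6.9·9.45596 = 143.25388; MC(Q_m) = 26 + 5.5·9.45596 = 78.00778.
Competitive Q* = 14.71774, so ΔQ = 5.26178; wedge = 143.25388 − 78.00778 = 65.2461.
Deadweight loss = ½ × 5.26178 × 65.2461 = $171.66 thousand.

$171.66 thousand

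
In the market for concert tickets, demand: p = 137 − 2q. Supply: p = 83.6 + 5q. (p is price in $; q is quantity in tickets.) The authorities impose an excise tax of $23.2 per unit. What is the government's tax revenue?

$100.09

Competitive equilibrium: 137 − 2q = 83.6 + 5q → q* = 7.6286, p* = 121.7429.
With the tax, the buyer price exceeds the seller price by 23.2: (137 − 2q) − (83.6 + 5q) = 23.2 → q' = 4.3143.
Tax revenue = 23.2 × 4.3143 = $100.09.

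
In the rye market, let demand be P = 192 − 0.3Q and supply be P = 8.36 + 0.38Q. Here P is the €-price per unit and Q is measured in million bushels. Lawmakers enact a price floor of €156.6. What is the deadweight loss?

€7861.44 million

Competitive equilibrium: 192 − 0.3Q = 8.36 + 0.38Q → Q* = 270.0588, P* = 110.9824.
At the floor P = 156.6, quantity demanded = (192 − 156.6)/0.3 = 118.
Sellers' marginal cost at Q' = 118: 8.36 + 0.38·118 = 53.2.
ΔQ = 270.0588 − 118 = 152.0588; wedge = 156.6 − 53.2 = 103.4.
Deadweight loss = ½ × 152.0588 × 103.4 = €7861.44 million.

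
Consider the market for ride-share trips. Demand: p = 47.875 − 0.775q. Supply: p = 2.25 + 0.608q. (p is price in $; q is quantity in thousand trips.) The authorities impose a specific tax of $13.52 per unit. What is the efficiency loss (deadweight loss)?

$66.08 thousand

Competitive equilibrium: 47.875 − 0.775q = 2.25 + 0.608q → q* = 32.98988, p* = 22.30785.
With the tax, the buyer price exceeds the seller price by 13.52: (47.875 − 0.775q) − (2.25 + 0.608q) = 13.52 → q' = 23.21403.
Δq = 32.98988 − 23.21403 = 9.77585; the wedge equals the tax, 13.52.
Welfare loss = ½ × 9.77585 × 13.52 = $66.08 thousand.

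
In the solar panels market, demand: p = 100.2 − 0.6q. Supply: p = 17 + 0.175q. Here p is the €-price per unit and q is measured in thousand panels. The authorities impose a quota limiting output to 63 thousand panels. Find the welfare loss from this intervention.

€762.35 thousand

Competitive equilibrium: 100.2 − 0.6q = 17 + 0.175q → q* = 107.3548, p* = 35.7871.
At q = 63: demand price = 100.2 − 0.6·63 = 62.4; supply price = 17 + 0.175·63 = 28.025.
Δq = 107.3548 − 63 = 44.3548; wedge = 62.4 − 28.025 = 34.375.
Welfare loss = ½ × 44.3548 × 34.375 = €762.35 thousand.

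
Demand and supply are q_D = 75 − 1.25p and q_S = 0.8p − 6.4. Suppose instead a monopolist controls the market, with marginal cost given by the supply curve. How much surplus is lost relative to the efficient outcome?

In inverse form: demand p = 60 − 0.8q, supply p = 8 + 1.25q.
Competitive equilibrium: 60 − 0.8q = 8 + 1.25q → q* = 25.3659, p* = 39.7073.
Marginal revenue: MR = 60 − 1.6q. Set MR = MC: 60 − 1.6q = 8 + 1.25q → q_m = 18.2456.
Price p_m = 60 − 0.8·18.2456 = 45.4035; MC(q_m) = 8 + 1.25·18.2456 = 30.807.
Competitive q* = 25.3659, so Δq = 7.1203; wedge = 45.4035 − 30.807 = 14.5965.
The triangle = ½ × 7.1203 × 14.5965 = 51.97.

51.97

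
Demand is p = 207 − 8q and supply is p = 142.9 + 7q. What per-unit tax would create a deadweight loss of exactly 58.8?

Competitive equilibrium: 207 − 8q = 142.9 + 7q → q* = 4.2733, p* = 172.8133.
A tax t gives Δq = t/15 and wedge t, so DWL = t²/30.
t²/30 = 58.8 → t² = 1764 → t = 42.

42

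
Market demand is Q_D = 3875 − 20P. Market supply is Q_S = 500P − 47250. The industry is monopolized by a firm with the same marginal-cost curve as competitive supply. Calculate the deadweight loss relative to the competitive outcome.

22759.74

In inverse form: demand P = 193.75 − 0.05Q, supply P = 94.5 + 0.002Q.
Competitive equilibrium: 193.75 − 0.05Q = 94.5 + 0.002Q → Q* = 1908.65385, P* = 98.31731.
Marginal revenue: MR = 193.75 − 0.1Q. Set MR = MC: 193.75 − 0.1Q = 94.5 + 0.002Q → Q_m = 973.03922.
Price P_m = 193.75 − 0.05·973.03922 = 145.09804; MC(Q_m) = 94.5 + 0.002·973.03922 = 96.44608.
Competitive Q* = 1908.65385, so ΔQ = 935.61463; wedge = 145.09804 − 96.44608 = 48.65196.
The triangle = ½ × 935.61463 × 48.65196 = 22759.74.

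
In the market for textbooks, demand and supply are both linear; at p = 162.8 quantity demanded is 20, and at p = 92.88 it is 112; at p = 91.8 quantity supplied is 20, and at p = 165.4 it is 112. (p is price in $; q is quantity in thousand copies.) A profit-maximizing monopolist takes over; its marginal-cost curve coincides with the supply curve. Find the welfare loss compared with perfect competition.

Demand slope = (92.88 − 162.8)/(112 − 20) = −0.76, so p = 178 − 0.76q.
Supply slope = (165.4 − 91.8)/(112 − 20) = 0.8, so p = 75.8 + 0.8q.
Competitive equilibrium: 178 − 0.76q = 75.8 + 0.8q → q* = 65.5128, p* = 128.2103.
Marginal revenue: MR = 178 − 1.52q. Set MR = MC: 178 − 1.52q = 75.8 + 0.8q → q_m = 44.0517.
Price p_m = 178 − 0.76·44.0517 = 144.5207; MC(q_m) = 75.8 + 0.8·44.0517 = 111.0414.
Competitive q* = 65.5128, so Δq = 21.4611; wedge = 144.5207 − 111.0414 = 33.4793.
The triangle = ½ × 21.4611 × 33.4793 = $359.25 thousand.

$359.25 thousand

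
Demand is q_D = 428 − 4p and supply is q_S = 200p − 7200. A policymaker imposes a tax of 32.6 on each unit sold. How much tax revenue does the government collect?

In inverse form: demand p = 107 − 0.25q, supply p = 36 + 0.005q.
Competitive equilibrium: 107 − 0.25q = 36 + 0.005q → q* = 278.4314, p* = 37.3922.
With the tax, the buyer price exceeds the seller price by 32.6: (107 − 0.25q) − (36 + 0.005q) = 32.6 → q' = 150.5882.
Tax revenue = 32.6 × 150.5882 = 4909.18.

4909.18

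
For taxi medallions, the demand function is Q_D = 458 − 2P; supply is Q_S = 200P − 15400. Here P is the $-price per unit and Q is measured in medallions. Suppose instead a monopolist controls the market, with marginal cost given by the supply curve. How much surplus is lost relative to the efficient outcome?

$5662.05

In inverse form: demand P = 229 − 0.5Q, supply P = 77 + 0.005Q.
Competitive equilibrium: 229 − 0.5Q = 77 + 0.005Q → Q* = 300.9901, P* = 78.505.
Marginal revenue: MR = 229 − Q. Set MR = MC: 229 − Q = 77 + 0.005Q → Q_m = 151.2438.
Price P_m = 229 − 0.5·151.2438 = 153.3781; MC(Q_m) = 77 + 0.005·151.2438 = 77.7562.
Competitive Q* = 300.9901, so ΔQ = 149.7463; wedge = 153.3781 − 77.7562 = 75.6219.
The triangle = ½ × 149.7463 × 75.6219 = $5662.05.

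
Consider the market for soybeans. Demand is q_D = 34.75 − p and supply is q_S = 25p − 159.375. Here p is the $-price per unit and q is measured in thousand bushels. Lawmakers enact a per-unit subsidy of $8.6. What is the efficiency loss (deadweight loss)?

In inverse form: demand p = 34.75 − q, supply p = 6.375 + 0.04q.
Competitive equilibrium: 34.75 − q = 6.375 + 0.04q → q* = 27.2837, p* = 7.4663.
The subsidy lowers effective supply by 8.6: p = 0.04q − 2.225.
New quantity: 34.75 − q = 0.04q − 2.225 → q' = 35.5529.
Overproduction Δq = 35.5529 − 27.2837 = 8.2692; wedge = subsidy = 8.6.
The triangle = ½ × 8.2692 × 8.6 = $35.56 thousand.

$35.56 thousand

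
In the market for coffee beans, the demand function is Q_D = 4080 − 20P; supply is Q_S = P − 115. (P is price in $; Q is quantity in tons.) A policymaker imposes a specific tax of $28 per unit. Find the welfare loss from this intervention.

$373.33

In inverse form: demand P = 204 − 0.05Q, supply P = 115 + Q.
Competitive equilibrium: 204 − 0.05Q = 115 + Q → Q* = 84.7619, P* = 199.7619.
With the tax, the buyer price exceeds the seller price by 28: (204 − 0.05Q) − (115 + Q) = 28 → Q' = 58.0952.
ΔQ = 84.7619 − 58.0952 = 26.6667; the wedge equals the tax, 28.
Welfare loss = ½ × 26.6667 × 28 = $373.33.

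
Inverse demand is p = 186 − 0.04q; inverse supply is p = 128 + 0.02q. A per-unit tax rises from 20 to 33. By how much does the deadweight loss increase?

5741.67

Competitive equilibrium: 186 − 0.04q = 128 + 0.02q → q* = 966.6667, p* = 147.3333.
For a per-unit tax t: Δq = t/0.06, so DWL = ½·t·(t/0.06) = t²/0.12.
At t = 20: DWL = 3333.333. At t = 33: DWL = 9075.
Increase = 9075 − 3333.333 = 5741.67.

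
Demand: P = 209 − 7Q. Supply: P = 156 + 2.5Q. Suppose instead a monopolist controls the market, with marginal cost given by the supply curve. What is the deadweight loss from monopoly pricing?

26.61

Competitive equilibrium: 209 − 7Q = 156 + 2.5Q → Q* = 5.5789, P* = 169.9474.
Marginal revenue: MR = 209 − 14Q. Set MR = MC: 209 − 14Q = 156 + 2.5Q → Q_m = 3.2121.
Price P_m = 209 − 7·3.2121 = 186.5153; MC(Q_m) = 156 + 2.5·3.2121 = 164.0303.
Competitive Q* = 5.5789, so ΔQ = 2.3668; wedge = 186.5153 − 164.0303 = 22.485.
The triangle = ½ × 2.3668 × 22.485 = 26.61.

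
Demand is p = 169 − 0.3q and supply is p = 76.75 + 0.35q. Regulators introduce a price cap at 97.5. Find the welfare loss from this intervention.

Competitive equilibrium: 169 − 0.3q = 76.75 + 0.35q → q* = 141.92308, p* = 126.42308.
At the ceiling p = 97.5, quantity supplied = (97.5 − 76.75)/0.35 = 59.28571.
Willingness to pay at q' = 59.28571: 169 − 0.3·59.28571 = 151.21429.
Δq = 141.92308 − 59.28571 = 82.63737; wedge = 151.21429 − 97.5 = 53.71429.
Deadweight loss = ½ × 82.63737 × 53.71429 = 2219.40.

2219.40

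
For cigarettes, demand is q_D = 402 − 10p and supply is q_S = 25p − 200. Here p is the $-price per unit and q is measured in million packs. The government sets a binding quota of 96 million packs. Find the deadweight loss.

In inverse form: demand p = 40.2 − 0.1q, supply p = 8 + 0.04q.
Competitive equilibrium: 40.2 − 0.1q = 8 + 0.04q → q* = 230, p* = 17.2.
At q = 96: demand price = 40.2 − 0.1·96 = 30.6; supply price = 8 + 0.04·96 = 11.84.
Δq = 230 − 96 = 134; wedge = 30.6 − 11.84 = 18.76.
Welfare loss = ½ × 134 × 18.76 = $1256.92 million.

$1256.92 million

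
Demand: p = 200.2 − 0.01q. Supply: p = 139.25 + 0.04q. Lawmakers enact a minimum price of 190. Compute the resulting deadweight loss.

990.025

Competitive equilibrium: 200.2 − 0.01q = 139.25 + 0.04q → q* = 1219, p* = 188.01.
At the floor p = 190, quantity demanded = (200.2 − 190)/0.01 = 1020.
Sellers' marginal cost at q' = 1020: 139.25 + 0.04·1020 = 180.05.
Δq = 1219 − 1020 = 199; wedge = 190 − 180.05 = 9.95.
DWL = ½ × 199 × 9.95 = 990.025.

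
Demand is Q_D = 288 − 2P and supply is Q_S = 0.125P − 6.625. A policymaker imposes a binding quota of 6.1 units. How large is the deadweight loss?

In inverse form: demand P = 144 − 0.5Q, supply P = 53 + 8Q.
Competitive equilibrium: 144 − 0.5Q = 53 + 8Q → Q* = 10.7059, P* = 138.6471.
At Q = 6.1: demand price = 144 − 0.5·6.1 = 140.95; supply price = 53 + 8·6.1 = 101.8.
ΔQ = 10.7059 − 6.1 = 4.6059; wedge = 140.95 − 101.8 = 39.15.
The triangle = ½ × 4.6059 × 39.15 = 90.16.

90.16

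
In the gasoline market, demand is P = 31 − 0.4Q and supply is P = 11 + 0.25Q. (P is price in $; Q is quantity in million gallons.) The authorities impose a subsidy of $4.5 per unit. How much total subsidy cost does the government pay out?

$169.62 million

Competitive equilibrium: 31 − 0.4Q = 11 + 0.25Q → Q* = 30.7692, P* = 18.6923.
The subsidy lowers effective supply by 4.5: P = 6.5 + 0.25Q.
New quantity: 31 − 0.4Q = 6.5 + 0.25Q → Q' = 37.6923.
Total subsidy cost = 4.5 × 37.6923 = $169.62 million.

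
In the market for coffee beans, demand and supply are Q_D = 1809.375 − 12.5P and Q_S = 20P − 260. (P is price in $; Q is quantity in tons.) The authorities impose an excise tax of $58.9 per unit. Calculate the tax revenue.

$33006.65

In inverse form: demand P = 144.75 − 0.08Q, supply P = 13 + 0.05Q.
Competitive equilibrium: 144.75 − 0.08Q = 13 + 0.05Q → Q* = 1013.4615, P* = 63.6731.
With the tax, the buyer price exceeds the seller price by 58.9: (144.75 − 0.08Q) − (13 + 0.05Q) = 58.9 → Q' = 560.3846.
Tax revenue = 58.9 × 560.3846 = $33006.65.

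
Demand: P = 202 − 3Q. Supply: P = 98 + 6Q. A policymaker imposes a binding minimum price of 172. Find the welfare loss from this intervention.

10.89

Competitive equilibrium: 202 − 3Q = 98 + 6Q → Q* = 11.5556, P* = 167.3333.
At the floor P = 172, quantity demanded = (202 − 172)/3 = 10.
Sellers' marginal cost at Q' = 10: 98 + 6·10 = 158.
ΔQ = 11.5556 − 10 = 1.5556; wedge = 172 − 158 = 14.
Welfare loss = ½ × 1.5556 × 14 = 10.89.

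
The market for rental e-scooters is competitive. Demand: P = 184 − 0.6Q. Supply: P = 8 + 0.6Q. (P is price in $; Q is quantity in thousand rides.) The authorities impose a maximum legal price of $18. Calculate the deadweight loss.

Competitive equilibrium: 184 − 0.6Q = 8 + 0.6Q → Q* = 146.6667, P* = 96.
At the ceiling P = 18, quantity supplied = (18 − 8)/0.6 = 16.6667.
Willingness to pay at Q' = 16.6667: 184 − 0.6·16.6667 = 174.
ΔQ = 146.6667 − 16.6667 = 130; wedge = 174 − 18 = 156.
Deadweight loss = ½ × 130 × 156 = $10140 thousand.

$10140 thousand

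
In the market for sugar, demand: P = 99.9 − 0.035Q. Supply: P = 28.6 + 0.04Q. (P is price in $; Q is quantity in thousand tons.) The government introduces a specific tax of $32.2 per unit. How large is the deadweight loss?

$6912.27 thousand

Competitive equilibrium: 99.9 − 0.035Q = 28.6 + 0.04Q → Q* = 950.6667, P* = 66.6267.
With the tax, the buyer price exceeds the seller price by 32.2: (99.9 − 0.035Q) − (28.6 + 0.04Q) = 32.2 → Q' = 521.3333.
ΔQ = 950.6667 − 521.3333 = 429.3334; the wedge equals the tax, 32.2.
The triangle = ½ × 429.3334 × 32.2 = $6912.27 thousand.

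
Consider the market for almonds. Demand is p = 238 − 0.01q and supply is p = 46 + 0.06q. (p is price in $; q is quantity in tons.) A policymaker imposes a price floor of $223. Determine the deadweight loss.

$54064.29

Competitive equilibrium: 238 − 0.01q = 46 + 0.06q → q* = 2742.85714, p* = 210.57143.
At the floor p = 223, quantity demanded = (238 − 223)/0.01 = 1500.
Sellers' marginal cost at q' = 1500: 46 + 0.06·1500 = 136.
Δq = 2742.85714 − 1500 = 1242.85714; wedge = 223 − 136 = 87.
Welfare loss = ½ × 1242.85714 × 87 = $54064.29.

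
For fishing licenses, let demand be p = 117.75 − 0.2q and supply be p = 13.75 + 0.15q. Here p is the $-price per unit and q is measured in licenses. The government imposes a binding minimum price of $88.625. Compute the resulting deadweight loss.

Competitive equilibrium: 117.75 − 0.2q = 13.75 + 0.15q → q* = 297.1429, p* = 58.3214.
At the floor p = 88.625, quantity demanded = (117.75 − 88.625)/0.2 = 145.625.
Sellers' marginal cost at q' = 145.625: 13.75 + 0.15·145.625 = 35.5938.
Δq = 297.1429 − 145.625 = 151.5179; wedge = 88.625 − 35.5938 = 53.0312.
DWL = ½ × 151.5179 × 53.0312 = $4017.59.

$4017.59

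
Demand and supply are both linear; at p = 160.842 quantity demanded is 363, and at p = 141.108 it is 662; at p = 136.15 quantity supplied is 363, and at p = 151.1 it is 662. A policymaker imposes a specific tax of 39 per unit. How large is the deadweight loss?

6556.03

Demand slope = (141.108 − 160.842)/(662 − 363) = −0.066, so p = 184.8 − 0.066q.
Supply slope = (151.1 − 136.15)/(662 − 363) = 0.05, so p = 118 + 0.05q.
Competitive equilibrium: 184.8 − 0.066q = 118 + 0.05q → q* = 575.8621, p* = 146.7931.
With the tax, the buyer price exceeds the seller price by 39: (184.8 − 0.066q) − (118 + 0.05q) = 39 → q' = 239.6552.
Δq = 575.8621 − 239.6552 = 336.2069; the wedge equals the tax, 39.
DWL = ½ × 336.2069 × 39 = 6556.03.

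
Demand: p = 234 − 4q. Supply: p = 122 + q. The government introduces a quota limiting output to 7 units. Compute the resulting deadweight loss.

592.90

Competitive equilibrium: 234 − 4q = 122 + q → q* = 22.4, p* = 144.4.
At q = 7: demand price = 234 − 4·7 = 206; supply price = 122 + 1·7 = 129.
Δq = 22.4 − 7 = 15.4; wedge = 206 − 129 = 77.
The triangle = ½ × 15.4 × 77 = 592.90.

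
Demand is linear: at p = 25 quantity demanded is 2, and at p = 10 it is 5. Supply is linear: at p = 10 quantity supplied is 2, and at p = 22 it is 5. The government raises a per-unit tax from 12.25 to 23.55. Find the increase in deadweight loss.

22.47

Demand slope = (10 − 25)/(5 − 2) = −5, so p = 35 − 5q.
Supply slope = (22 − 10)/(5 − 2) = 4, so p = 2 + 4q.
Competitive equilibrium: 35 − 5q = 2 + 4q → q* = 3.6667, p* = 16.6667.
For a per-unit tax t: Δq = t/9, so DWL = ½·t·(t/9) = t²/18.
At t = 12.25: DWL = 8.337. At t = 23.55: DWL = 30.811.
Increase = 30.811 − 8.337 = 22.47.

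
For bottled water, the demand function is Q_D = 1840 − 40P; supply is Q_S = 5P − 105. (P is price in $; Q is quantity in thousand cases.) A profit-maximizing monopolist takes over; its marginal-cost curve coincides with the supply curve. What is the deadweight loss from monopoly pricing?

$13.89 thousand

In inverse form: demand P = 46 − 0.025Q, supply P = 21 + 0.2Q.
Competitive equilibrium: 46 − 0.025Q = 21 + 0.2Q → Q* = 111.1111, P* = 43.2222.
Marginal revenue: MR = 46 − 0.05Q. Set MR = MC: 46 − 0.05Q = 21 + 0.2Q → Q_m = 100.
Price P_m = 46 − 0.025·100 = 43.5; MC(Q_m) = 21 + 0.2·100 = 41.
Competitive Q* = 111.1111, so ΔQ = 11.1111; wedge = 43.5 − 41 = 2.5.
The triangle = ½ × 11.1111 × 2.5 = $13.89 thousand.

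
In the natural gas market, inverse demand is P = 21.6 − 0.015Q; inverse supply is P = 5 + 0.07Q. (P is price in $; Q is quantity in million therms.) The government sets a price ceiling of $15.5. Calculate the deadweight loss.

Competitive equilibrium: 21.6 − 0.015Q = 5 + 0.07Q → Q* = 195.2941, P* = 18.6706.
At the ceiling P = 15.5, quantity supplied = (15.5 − 5)/0.07 = 150.
Willingness to pay at Q' = 150: 21.6 − 0.015·150 = 19.35.
ΔQ = 195.2941 − 150 = 45.2941; wedge = 19.35 − 15.5 = 3.85.
Welfare loss = ½ × 45.2941 × 3.85 = $87.19 million.

$87.19 million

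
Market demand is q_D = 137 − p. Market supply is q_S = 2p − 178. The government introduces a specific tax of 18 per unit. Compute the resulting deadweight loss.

108

In inverse form: demand p = 137 − q, supply p = 89 + 0.5q.
Competitive equilibrium: 137 − q = 89 + 0.5q → q* = 32, p* = 105.
With the tax, the buyer price exceeds the seller price by 18: (137 − q) − (89 + 0.5q) = 18 → q' = 20.
Δq = 32 − 20 = 12; the wedge equals the tax, 18.
Welfare loss = ½ × 12 × 18 = 108.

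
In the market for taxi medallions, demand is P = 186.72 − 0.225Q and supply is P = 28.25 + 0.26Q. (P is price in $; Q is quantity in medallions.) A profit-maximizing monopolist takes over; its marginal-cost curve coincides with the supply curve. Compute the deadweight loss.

Competitive equilibrium: 186.72 − 0.225Q = 28.25 + 0.26Q → Q* = 326.7423, P* = 113.203.
Marginal revenue: MR = 186.72 − 0.45Q. Set MR = MC: 186.72 − 0.45Q = 28.25 + 0.26Q → Q_m = 223.1972.
Price P_m = 186.72 − 0.225·223.1972 = 136.5006; MC(Q_m) = 28.25 + 0.26·223.1972 = 86.2813.
Competitive Q* = 326.7423, so ΔQ = 103.5451; wedge = 136.5006 − 86.2813 = 50.2193.
Welfare loss = ½ × 103.5451 × 50.2193 = $2599.98.

$2599.98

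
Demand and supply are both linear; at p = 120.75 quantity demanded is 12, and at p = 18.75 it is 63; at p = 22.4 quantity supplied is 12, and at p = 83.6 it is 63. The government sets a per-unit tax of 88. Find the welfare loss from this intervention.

1210

Demand slope = (18.75 − 120.75)/(63 − 12) = −2, so p = 144.75 − 2q.
Supply slope = (83.6 − 22.4)/(63 − 12) = 1.2, so p = 8 + 1.2q.
Competitive equilibrium: 144.75 − 2q = 8 + 1.2q → q* = 42.7344, p* = 59.2813.
With the tax, the buyer price exceeds the seller price by 88: (144.75 − 2q) − (8 + 1.2q) = 88 → q' = 15.2344.
Δq = 42.7344 − 15.2344 = 27.5; the wedge equals the tax, 88.
The triangle = ½ × 27.5 × 88 = 1210.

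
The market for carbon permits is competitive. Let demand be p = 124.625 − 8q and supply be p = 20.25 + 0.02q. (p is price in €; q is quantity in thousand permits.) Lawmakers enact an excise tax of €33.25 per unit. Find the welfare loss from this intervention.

€68.93 thousand

Competitive equilibrium: 124.625 − 8q = 20.25 + 0.02q → q* = 13.01434, p* = 20.51029.
With the tax, the buyer price exceeds the seller price by 33.25: (124.625 − 8q) − (20.25 + 0.02q) = 33.25 → q' = 8.86845.
Δq = 13.01434 − 8.86845 = 4.14589; the wedge equals the tax, 33.25.
DWL = ½ × 4.14589 × 33.25 = €68.93 thousand.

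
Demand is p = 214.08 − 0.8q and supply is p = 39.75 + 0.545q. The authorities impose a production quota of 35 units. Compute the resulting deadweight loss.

6020.01

Competitive equilibrium: 214.08 − 0.8q = 39.75 + 0.545q → q* = 129.6134, p* = 110.3893.
At q = 35: demand price = 214.08 − 0.8·35 = 186.08; supply price = 39.75 + 0.545·35 = 58.825.
Δq = 129.6134 − 35 = 94.6134; wedge = 186.08 − 58.825 = 127.255.
Welfare loss = ½ × 94.6134 × 127.255 = 6020.01.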